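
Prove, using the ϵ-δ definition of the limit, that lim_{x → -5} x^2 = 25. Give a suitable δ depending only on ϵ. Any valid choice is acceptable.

δ = min(1, ϵ/11)

Let ϵ > 0. We seek δ > 0 with 0 < |x + 5| < δ ⇒ |x^2 − 25| < ϵ.
Factor: x^2 − 25 = (x + 5)(x - 5), so |x^2 − 25| = |x + 5|·|x - 5|.
Impose δ ≤ 1 so that |x| < 6; then |x - 5| ≤ 11.
Hence |x^2 − 25| ≤ 11|x + 5|, which is < ϵ once |x + 5| < ϵ/11.
Take δ = min(1, ϵ/11). If 0 < |x + 5| < δ then both bounds hold and |x^2 − 25| ≤ 11|x + 5| < 11·(ϵ/11) = ϵ.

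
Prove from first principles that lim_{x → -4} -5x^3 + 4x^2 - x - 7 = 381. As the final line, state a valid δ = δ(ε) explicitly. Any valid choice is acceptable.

Suppose ε > 0. We want δ > 0 such that 0 < |x + 4| < δ implies |(-5x^3 + 4x^2 - x - 7) − 381| < ε.
(-5x^3 + 4x^2 - x - 7) − 381 = -5x^3 + 4x^2 - x - 388 = (x + 4)(-5x^2 + 24x - 97).
So |(-5x^3 + 4x^2 - x - 7) − 381| = |x + 4|·|-5x^2 + 24x - 97|.
Assume first that |x + 4| < 2, so |x| < 6. Then |-5x^2 + 24x - 97| ≤ 5·6^2 + 24·6 + 97 = 421.
Hence |(-5x^3 + 4x^2 - x - 7) − 381| ≤ 421|x + 4| < ε provided |x + 4| < ε/421.
Choosing δ = min(2, ε/421) ensures both conditions, hence |(-5x^3 + 4x^2 - x - 7) − 381| < ε.

δ = min(2, ε/421)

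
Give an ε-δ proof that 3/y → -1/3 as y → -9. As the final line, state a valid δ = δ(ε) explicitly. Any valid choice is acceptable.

δ = min(9/2, (27/2)ε)

Let ε > 0. We seek δ > 0 such that 0 < |y + 9| < δ implies |3/y + 1/3| < ε.
|3/y + 1/3| = 3·|-9 − y|/(9·|y|) = 3|y + 9|/(9|y|).
Require δ ≤ 9/2 so that |y| > 9 − 9/2 = 9/2, hence 9|y| > 81/2.
Then |3/y + 1/3| < 3|y + 9|/(81/2), which is < ε when |y + 9| < (27/2)ε.
Take δ = min(9/2, (27/2)ε). Then 0 < |y + 9| < δ gives both |y + 9| < 9/2 and |y + 9| < (27/2)ε, so |3/y + 1/3| < ε.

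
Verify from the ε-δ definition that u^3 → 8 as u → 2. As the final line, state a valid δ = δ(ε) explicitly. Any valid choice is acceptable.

δ = min(1, ε/19)

Let ε > 0. We seek δ > 0 with 0 < |u − 2| < δ ⇒ |u^3 − 8| < ε.
Factor: u^3 − 8 = (u − 2)(u^2 + 2u + 4), so |u^3 − 8| = |u − 2|·|u^2 + 2u + 4|.
Restrict δ ≤ 1. Then |u − 2| < 1 gives |u| < 3, so by the triangle inequality |u^2 + 2u + 4| ≤ 3^2 + 2·3 + 4 = 19.
Hence |u^3 − 8| ≤ 19|u − 2|, which is < ε once |u − 2| < ε/19.
Take δ = min(1, ε/19). If 0 < |u − 2| < δ then both bounds hold and |u^3 − 8| ≤ 19|u − 2| < 19·(ε/19) = ε.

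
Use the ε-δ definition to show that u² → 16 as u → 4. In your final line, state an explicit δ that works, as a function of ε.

δ = min(1, ε/9)

Suppose ε > 0. We seek δ > 0 with 0 < |u − 4| < δ ⇒ |u² − 16| < ε.
Factor: u² − 16 = (u − 4)(u + 4), so |u² − 16| = |u − 4|·|u + 4|.
Impose δ ≤ 1 so that |u| < 5; then |u + 4| ≤ 9.
Hence |u² − 16| ≤ 9|u − 4|, which is < ε once |u − 4| < ε/9.
Take δ = min(1, ε/9). If 0 < |u − 4| < δ then both bounds hold and |u² − 16| ≤ 9|u − 4| < 9·(ε/9) = ε.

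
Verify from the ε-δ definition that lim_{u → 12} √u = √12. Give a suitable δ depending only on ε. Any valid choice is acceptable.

Let ε > 0. We want δ > 0 such that 0 < |u − 12| < δ implies |√u − √12| < ε.
Multiplying by the conjugate, |√u − √12| = |u − 12|/(√u + √12).
Restrict δ ≤ 12 so that |u − 12| < 12 forces u > 0, and then √u + √12 > √12.
Hence |√u − √12| < |u − 12|/√12, which is < ε once |u − 12| < √12·ε.
Take δ = min(12, √12·ε). If 0 < |u − 12| < δ then u > 0 and |√u − √12| < |u − 12|/√12 < ε.

δ = min(12, √12·ε)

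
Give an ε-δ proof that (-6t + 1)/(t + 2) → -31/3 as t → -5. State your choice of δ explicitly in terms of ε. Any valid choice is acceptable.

Let ε > 0. We want δ > 0 with 0 < |t + 5| < δ ⇒ |(-6t + 1)/(t + 2) + 31/3| < ε.
Combining over a common denominator, (-6t + 1)/(t + 2) + 31/3 = [(-6t + 1)·(-3) − 31·(t + 2)] / [(-3)·(t + 2)] = -13(t + 5) / ((-3)(t + 2)).
So |(-6t + 1)/(t + 2) + 31/3| = 13|t + 5| / (3·|t + 2|).
Restrict δ ≤ 3/2. Then |t + 5| < 3/2 gives |t + 2| = |(t + 5) + (-3)| ≥ 3 − 3/2 = 3/2.
Hence |(-6t + 1)/(t + 2) + 31/3| < 13|t + 5|/(3·(3/2)) = (26/9)|t + 5|, which is < ε once |t + 5| < (9/26)ε.
Take δ = min(3/2, (9/26)ε). Then 0 < |t + 5| < δ forces both bounds, so |(-6t + 1)/(t + 2) + 31/3| < ε.

δ = min(3/2, (9/26)ε)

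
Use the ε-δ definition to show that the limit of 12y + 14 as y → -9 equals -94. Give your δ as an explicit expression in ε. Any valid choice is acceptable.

δ = ε/12

Let ε > 0. We need δ > 0 so that 0 < |y + 9| < δ implies |(12y + 14) + 94| < ε.
Since (12y + 14) + 94 = 12(y + 9), we have |(12y + 14) + 94| = 12|y + 9|.
Thus it suffices that |y + 9| < ε/12.
Choosing δ = ε/12 gives |(12y + 14) + 94| = 12|y + 9| < ε whenever |y + 9| < δ.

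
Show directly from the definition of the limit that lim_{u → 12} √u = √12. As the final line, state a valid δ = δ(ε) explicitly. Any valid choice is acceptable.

Fix ε > 0. We want δ > 0 such that 0 < |u − 12| < δ implies |√u − √12| < ε.
Rationalise: √u − √12 = (u − 12)/(√u + √12), so |√u − √12| = |u − 12|/(√u + √12).
Restrict δ ≤ 12 so that |u − 12| < 12 forces u > 0, and then √u + √12 > √12.
Hence |√u − √12| < |u − 12|/√12, which is < ε once |u − 12| < √12·ε.
Take δ = min(12, √12·ε). If 0 < |u − 12| < δ then u > 0 and |√u − √12| < |u − 12|/√12 < ε.

δ = min(12, √12·ε)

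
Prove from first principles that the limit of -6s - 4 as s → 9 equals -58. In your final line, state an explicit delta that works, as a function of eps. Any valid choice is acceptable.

Let eps > 0. We need delta > 0 so that 0 < |s − 9| < delta implies |(-6s - 4) + 58| < eps.
Since (-6s - 4) + 58 = -6(s − 9), we have |(-6s - 4) + 58| = 6|s − 9|.
Thus it suffices that |s − 9| < eps/6.
Choosing delta = eps/6 gives |(-6s - 4) + 58| = 6|s − 9| < eps whenever |s − 9| < delta.

delta = eps/6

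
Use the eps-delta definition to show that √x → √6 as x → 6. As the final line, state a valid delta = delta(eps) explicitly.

delta = min(6, √6·eps)

Suppose eps > 0. We want delta > 0 such that 0 < |x − 6| < delta implies |√x − √6| < eps.
Multiplying by the conjugate, |√x − √6| = |x − 6|/(√x + √6).
Restrict delta ≤ 6 so that |x − 6| < 6 forces x > 0, and then √x + √6 > √6.
Hence |√x − √6| < |x − 6|/√6, which is < eps once |x − 6| < √6·eps.
Take delta = min(6, √6·eps). If 0 < |x − 6| < delta then x > 0 and |√x − √6| < |x − 6|/√6 < eps.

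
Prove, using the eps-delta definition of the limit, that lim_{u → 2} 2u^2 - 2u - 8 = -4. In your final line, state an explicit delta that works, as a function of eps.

Let eps > 0. We want delta > 0 such that 0 < |u − 2| < delta implies |(2u^2 - 2u - 8) + 4| < eps.
(2u^2 - 2u - 8) + 4 = 2u^2 - 2u - 4 = (u − 2)(2u + 2).
So |(2u^2 - 2u - 8) + 4| = |u − 2|·|2u + 2|.
Require delta ≤ 1. Then |u − 2| < 1 gives |u| < 3, and by the triangle inequality |2u + 2| ≤ 2·3 + 2 = 8.
Hence |(2u^2 - 2u - 8) + 4| ≤ 8|u − 2| < eps provided |u − 2| < eps/8.
Take delta = min(1, eps/8). Then 0 < |u − 2| < delta gives both |u − 2| < 1 and |u − 2| < eps/8, so |(2u^2 - 2u - 8) + 4| < eps.

delta = min(1, eps/8)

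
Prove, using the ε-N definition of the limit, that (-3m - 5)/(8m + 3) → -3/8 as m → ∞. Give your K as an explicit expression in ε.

K = (31/64)/ε

Suppose ε > 0. For m ≥ 1, |(-3m - 5)/(8m + 3) + 3/8| = |-31|/(8(8m + 3)) = 31/(8(8m + 3)).
Since 8m + 3 ≥ 8m for m ≥ 1, this is ≤ 31/(8·8m) = (31/64)/m.
So |(-3m - 5)/(8m + 3) + 3/8| < ε whenever m > (31/64)/ε.
Take K = (31/64)/ε. If m > K then |(-3m - 5)/(8m + 3) + 3/8| ≤ (31/64)/m < ε.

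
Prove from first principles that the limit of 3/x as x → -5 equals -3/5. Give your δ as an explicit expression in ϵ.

δ = min(5/2, (25/6)ϵ)

Let ϵ > 0 be given. We seek δ > 0 such that 0 < |x + 5| < δ implies |3/x + 3/5| < ϵ.
|3/x + 3/5| = 3·|-5 − x|/(5·|x|) = 3|x + 5|/(5|x|).
Restrict δ ≤ 5/2. Then |x + 5| < 5/2 gives |x| > 5/2, so 5|x| > 25/2.
Then |3/x + 3/5| < 3|x + 5|/(25/2), which is < ϵ when |x + 5| < (25/6)ϵ.
Take δ = min(5/2, (25/6)ϵ). Then 0 < |x + 5| < δ gives both |x + 5| < 5/2 and |x + 5| < (25/6)ϵ, so |3/x + 3/5| < ϵ.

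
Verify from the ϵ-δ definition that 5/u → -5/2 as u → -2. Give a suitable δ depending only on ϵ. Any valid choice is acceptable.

δ = min(1, (2/5)ϵ)

Suppose ϵ > 0. We seek δ > 0 such that 0 < |u + 2| < δ implies |5/u + 5/2| < ϵ.
|5/u + 5/2| = 5·|-2 − u|/(2·|u|) = 5|u + 2|/(2|u|).
Restrict δ ≤ 1. Then |u + 2| < 1 gives |u| > 1, so 2|u| > 2.
Then |5/u + 5/2| < 5|u + 2|/2, which is < ϵ when |u + 2| < (2/5)ϵ.
Take δ = min(1, (2/5)ϵ). Then 0 < |u + 2| < δ gives both |u + 2| < 1 and |u + 2| < (2/5)ϵ, so |5/u + 5/2| < ϵ.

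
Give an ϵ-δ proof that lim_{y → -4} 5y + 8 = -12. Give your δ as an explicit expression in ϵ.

δ = ϵ/5

Fix ϵ > 0. We need δ > 0 so that 0 < |y + 4| < δ implies |(5y + 8) + 12| < ϵ.
|(5y + 8) + 12| = |5y + 20| = 5|y + 4|.
So 5|y + 4| < ϵ exactly when |y + 4| < ϵ/5.
Choosing δ = ϵ/5 gives |(5y + 8) + 12| = 5|y + 4| < ϵ whenever |y + 4| < δ.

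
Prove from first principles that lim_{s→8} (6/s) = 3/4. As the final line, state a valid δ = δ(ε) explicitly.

Suppose ε > 0. We seek δ > 0 such that 0 < |s − 8| < δ implies |6/s − (3/4)| < ε.
|6/s − (3/4)| = 6·|8 − s|/(8·|s|) = 6|s − 8|/(8|s|).
Require δ ≤ 4 so that |s| > 8 − 4 = 4, hence 8|s| > 32.
Then |6/s − (3/4)| < 6|s − 8|/32, which is < ε when |s − 8| < (16/3)ε.
Take δ = min(4, (16/3)ε). Then 0 < |s − 8| < δ gives both |s − 8| < 4 and |s − 8| < (16/3)ε, so |6/s − (3/4)| < ε.

δ = min(4, (16/3)ε)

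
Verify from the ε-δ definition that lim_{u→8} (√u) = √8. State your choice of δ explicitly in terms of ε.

δ = min(8, √8·ε)

Suppose ε > 0. We want δ > 0 such that 0 < |u − 8| < δ implies |√u − √8| < ε.
Rationalise: √u − √8 = (u − 8)/(√u + √8), so |√u − √8| = |u − 8|/(√u + √8).
Restrict δ ≤ 8 so that |u − 8| < 8 forces u > 0, and then √u + √8 > √8.
Hence |√u − √8| < |u − 8|/√8, which is < ε once |u − 8| < √8·ε.
Take δ = min(8, √8·ε). If 0 < |u − 8| < δ then u > 0 and |√u − √8| < |u − 8|/√8 < ε.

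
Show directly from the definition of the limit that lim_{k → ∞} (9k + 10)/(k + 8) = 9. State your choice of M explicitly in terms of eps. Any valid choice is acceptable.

Let eps > 0. For k ≥ 1, |(9k + 10)/(k + 8) − 9| = |-62|/((k + 8)) = 62/((k + 8)).
Since k + 8 ≥ k for k ≥ 1, this is ≤ 62/(k) = 62/k.
So |(9k + 10)/(k + 8) − 9| < eps whenever k > 62/eps.
Take M = 62/eps. If k > M then |(9k + 10)/(k + 8) − 9| ≤ 62/k < eps.

M = 62/eps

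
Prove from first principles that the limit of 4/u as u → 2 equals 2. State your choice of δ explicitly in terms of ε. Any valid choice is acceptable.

Let ε > 0. We seek δ > 0 such that 0 < |u − 2| < δ implies |4/u − 2| < ε.
|4/u − 2| = 4·|2 − u|/(2·|u|) = 4|u − 2|/(2|u|).
Require δ ≤ 1 so that |u| > 2 − 1 = 1, hence 2|u| > 2.
Then |4/u − 2| < 4|u − 2|/2, which is < ε when |u − 2| < (1/2)ε.
Take δ = min(1, (1/2)ε). Then 0 < |u − 2| < δ gives both |u − 2| < 1 and |u − 2| < (1/2)ε, so |4/u − 2| < ε.

δ = min(1, (1/2)ε)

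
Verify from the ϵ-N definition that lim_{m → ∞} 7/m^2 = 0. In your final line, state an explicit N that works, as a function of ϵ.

N = (7/ϵ)^{1/2}

Suppose ϵ > 0. For m ≥ 1, |7/m^2 − 0| = 7/m^2.
7/m^2 < ϵ ⇔ m^2 > 7/ϵ ⇔ m > (7/ϵ)^{1/2}.
Take N = (7/ϵ)^{1/2}. Then m > N implies 7/m^2 < ϵ.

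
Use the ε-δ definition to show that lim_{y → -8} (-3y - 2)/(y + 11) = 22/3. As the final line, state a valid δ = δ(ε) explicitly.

Suppose ε > 0. We want δ > 0 with 0 < |y + 8| < δ ⇒ |(-3y - 2)/(y + 11) − (22/3)| < ε.
Combining over a common denominator, (-3y - 2)/(y + 11) − (22/3) = [(-3y - 2)·3 − 22·(y + 11)] / [3·(y + 11)] = -31(y + 8) / (3(y + 11)).
So |(-3y - 2)/(y + 11) − (22/3)| = 31|y + 8| / (3·|y + 11|).
Require δ ≤ 3/2, so |y + 11| ≥ |3| − |y + 8| > 3 − 3/2 = 3/2.
Hence |(-3y - 2)/(y + 11) − (22/3)| < 31|y + 8|/(3·(3/2)) = (62/9)|y + 8|, which is < ε once |y + 8| < (9/62)ε.
Take δ = min(3/2, (9/62)ε). Then 0 < |y + 8| < δ forces both bounds, so |(-3y - 2)/(y + 11) − (22/3)| < ε.

δ = min(3/2, (9/62)ε)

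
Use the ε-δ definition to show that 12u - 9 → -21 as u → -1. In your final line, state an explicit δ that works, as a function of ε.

Suppose ε > 0. We need δ > 0 so that 0 < |u + 1| < δ implies |(12u - 9) + 21| < ε.
|(12u - 9) + 21| = |12u + 12| = 12|u + 1|.
Thus it suffices that |u + 1| < ε/12.
Choosing δ = ε/12 gives |(12u - 9) + 21| = 12|u + 1| < ε whenever |u + 1| < δ.

δ = ε/12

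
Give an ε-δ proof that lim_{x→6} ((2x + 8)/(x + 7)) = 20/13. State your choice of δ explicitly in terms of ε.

δ = min(13/2, (169/12)ε)

Suppose ε > 0. We want δ > 0 with 0 < |x − 6| < δ ⇒ |(2x + 8)/(x + 7) − (20/13)| < ε.
Combining over a common denominator, (2x + 8)/(x + 7) − (20/13) = [(2x + 8)·13 − 20·(x + 7)] / [13·(x + 7)] = 6(x − 6) / (13(x + 7)).
So |(2x + 8)/(x + 7) − (20/13)| = 6|x − 6| / (13·|x + 7|).
Require δ ≤ 13/2, so |x + 7| ≥ |13| − |x − 6| > 13 − 13/2 = 13/2.
Hence |(2x + 8)/(x + 7) − (20/13)| < 6|x − 6|/(13·(13/2)) = (12/169)|x − 6|, which is < ε once |x − 6| < (169/12)ε.
Take δ = min(13/2, (169/12)ε). Then 0 < |x − 6| < δ forces both bounds, so |(2x + 8)/(x + 7) − (20/13)| < ε.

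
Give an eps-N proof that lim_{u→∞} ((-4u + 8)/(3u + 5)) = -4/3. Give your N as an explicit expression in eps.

Let eps > 0. We seek N > 0 such that u > N implies |(-4u + 8)/(3u + 5) + 4/3| < eps.
(-4u + 8)/(3u + 5) + 4/3 = (3(-4u + 8) − (-4)(3u + 5)) / (3(3u + 5)) = 44/(3(3u + 5)).
For u > 0 we have 3u + 5 > 3u, so |(-4u + 8)/(3u + 5) + 4/3| = 44/(3(3u + 5)) < 44/(3·3u) = (44/9)/u.
Thus |(-4u + 8)/(3u + 5) + 4/3| < eps whenever u > (44/9)/eps.
Take N = (44/9)/eps. If u > N then |(-4u + 8)/(3u + 5) + 4/3| < (44/9)/u < eps.

N = (44/9)/eps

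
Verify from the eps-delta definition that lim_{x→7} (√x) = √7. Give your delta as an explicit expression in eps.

Let eps > 0. We want delta > 0 such that 0 < |x − 7| < delta implies |√x − √7| < eps.
Rationalise: √x − √7 = (x − 7)/(√x + √7), so |√x − √7| = |x − 7|/(√x + √7).
Restrict delta ≤ 7 so that |x − 7| < 7 forces x > 0, and then √x + √7 > √7.
Hence |√x − √7| < |x − 7|/√7, which is < eps once |x − 7| < √7·eps.
Take delta = min(7, √7·eps). If 0 < |x − 7| < delta then x > 0 and |√x − √7| < |x − 7|/√7 < eps.

delta = min(7, √7·eps)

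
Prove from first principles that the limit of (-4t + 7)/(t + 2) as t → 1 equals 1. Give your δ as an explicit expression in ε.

δ = min(3/2, (3/10)ε)

Fix ε > 0. We want δ > 0 with 0 < |t − 1| < δ ⇒ |(-4t + 7)/(t + 2) − 1| < ε.
Combining over a common denominator, (-4t + 7)/(t + 2) − 1 = [(-4t + 7)·3 − 3·(t + 2)] / [3·(t + 2)] = -15(t − 1) / (3(t + 2)).
So |(-4t + 7)/(t + 2) − 1| = 15|t − 1| / (3·|t + 2|).
Require δ ≤ 3/2, so |t + 2| ≥ |3| − |t − 1| > 3 − 3/2 = 3/2.
Hence |(-4t + 7)/(t + 2) − 1| < 15|t − 1|/(3·(3/2)) = (10/3)|t − 1|, which is < ε once |t − 1| < (3/10)ε.
Take δ = min(3/2, (3/10)ε). Then 0 < |t − 1| < δ forces both bounds, so |(-4t + 7)/(t + 2) − 1| < ε.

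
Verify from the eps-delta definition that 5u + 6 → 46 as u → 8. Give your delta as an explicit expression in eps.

delta = eps/5

Let eps > 0. We need delta > 0 so that 0 < |u − 8| < delta implies |(5u + 6) − 46| < eps.
|(5u + 6) − 46| = |5u - 40| = 5|u − 8|.
So 5|u − 8| < eps exactly when |u − 8| < eps/5.
Choosing delta = eps/5 gives |(5u + 6) − 46| = 5|u − 8| < eps whenever |u − 8| < delta.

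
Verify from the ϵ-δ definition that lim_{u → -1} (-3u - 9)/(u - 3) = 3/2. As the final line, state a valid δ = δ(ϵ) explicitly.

Suppose ϵ > 0. We want δ > 0 with 0 < |u + 1| < δ ⇒ |(-3u - 9)/(u - 3) − (3/2)| < ϵ.
Combining over a common denominator, (-3u - 9)/(u - 3) − (3/2) = [(-3u - 9)·(-4) − (-6)·(u - 3)] / [(-4)·(u - 3)] = 18(u + 1) / ((-4)(u - 3)).
So |(-3u - 9)/(u - 3) − (3/2)| = 18|u + 1| / (4·|u − 3|).
Require δ ≤ 2, so |u − 3| ≥ |-4| − |u + 1| > 4 − 2 = 2.
Hence |(-3u - 9)/(u - 3) − (3/2)| < 18|u + 1|/(4·2) = (9/4)|u + 1|, which is < ϵ once |u + 1| < (4/9)ϵ.
Take δ = min(2, (4/9)ϵ). Then 0 < |u + 1| < δ forces both bounds, so |(-3u - 9)/(u - 3) − (3/2)| < ϵ.

δ = min(2, (4/9)ϵ)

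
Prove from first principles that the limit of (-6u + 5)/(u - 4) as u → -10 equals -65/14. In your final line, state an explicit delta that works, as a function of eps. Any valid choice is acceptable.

delta = min(7, (98/19)eps)

Fix eps > 0. We want delta > 0 with 0 < |u + 10| < delta ⇒ |(-6u + 5)/(u - 4) + 65/14| < eps.
Combining over a common denominator, (-6u + 5)/(u - 4) + 65/14 = [(-6u + 5)·(-14) − 65·(u - 4)] / [(-14)·(u - 4)] = 19(u + 10) / ((-14)(u - 4)).
So |(-6u + 5)/(u - 4) + 65/14| = 19|u + 10| / (14·|u − 4|).
Require delta ≤ 7, so |u − 4| ≥ |-14| − |u + 10| > 14 − 7 = 7.
Hence |(-6u + 5)/(u - 4) + 65/14| < 19|u + 10|/(14·7) = (19/98)|u + 10|, which is < eps once |u + 10| < (98/19)eps.
Take delta = min(7, (98/19)eps). Then 0 < |u + 10| < delta forces both bounds, so |(-6u + 5)/(u - 4) + 65/14| < eps.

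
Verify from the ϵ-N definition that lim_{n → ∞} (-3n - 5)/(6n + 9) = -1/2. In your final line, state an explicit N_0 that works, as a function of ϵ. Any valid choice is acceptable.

Let ϵ > 0. For n ≥ 1, |(-3n - 5)/(6n + 9) + 1/2| = |-3|/(6(6n + 9)) = 3/(6(6n + 9)).
Since 6n + 9 ≥ 6n for n ≥ 1, this is ≤ 3/(6·6n) = (1/12)/n.
So |(-3n - 5)/(6n + 9) + 1/2| < ϵ whenever n > (1/12)/ϵ.
Take N_0 = (1/12)/ϵ. If n > N_0 then |(-3n - 5)/(6n + 9) + 1/2| ≤ (1/12)/n < ϵ.

N_0 = (1/12)/ϵ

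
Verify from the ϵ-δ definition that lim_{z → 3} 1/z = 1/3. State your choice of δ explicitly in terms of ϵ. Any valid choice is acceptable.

δ = min(3/2, (9/2)ϵ)

Fix ϵ > 0. We seek δ > 0 such that 0 < |z − 3| < δ implies |1/z − (1/3)| < ϵ.
|1/z − (1/3)| = |3 − z|/(3·|z|) = |z − 3|/(3|z|).
Restrict δ ≤ 3/2. Then |z − 3| < 3/2 gives |z| > 3/2, so 3|z| > 9/2.
Then |1/z − (1/3)| < |z − 3|/(9/2), which is < ϵ when |z − 3| < (9/2)ϵ.
Take δ = min(3/2, (9/2)ϵ). Then 0 < |z − 3| < δ gives both |z − 3| < 3/2 and |z − 3| < (9/2)ϵ, so |1/z − (1/3)| < ϵ.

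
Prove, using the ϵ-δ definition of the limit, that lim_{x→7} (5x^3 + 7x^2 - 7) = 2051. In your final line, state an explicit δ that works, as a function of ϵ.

Suppose ϵ > 0. We want δ > 0 such that 0 < |x − 7| < δ implies |(5x^3 + 7x^2 - 7) − 2051| < ϵ.
(5x^3 + 7x^2 - 7) − 2051 = 5x^3 + 7x^2 - 2058 = (x − 7)(5x^2 + 42x + 294).
So |(5x^3 + 7x^2 - 7) − 2051| = |x − 7|·|5x^2 + 42x + 294|.
Assume first that |x − 7| < 1, so |x| < 8. Then |5x^2 + 42x + 294| ≤ 5·8^2 + 42·8 + 294 = 950.
Hence |(5x^3 + 7x^2 - 7) − 2051| ≤ 950|x − 7| < ϵ provided |x − 7| < ϵ/950.
Take δ = min(1, ϵ/950). Then 0 < |x − 7| < δ gives both |x − 7| < 1 and |x − 7| < ϵ/950, so |(5x^3 + 7x^2 - 7) − 2051| < ϵ.

δ = min(1, ϵ/950)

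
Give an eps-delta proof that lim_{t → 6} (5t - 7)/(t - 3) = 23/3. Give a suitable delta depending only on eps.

Let eps > 0 be given. We want delta > 0 with 0 < |t − 6| < delta ⇒ |(5t - 7)/(t - 3) − (23/3)| < eps.
Combining over a common denominator, (5t - 7)/(t - 3) − (23/3) = [(5t - 7)·3 − 23·(t - 3)] / [3·(t - 3)] = -8(t − 6) / (3(t - 3)).
So |(5t - 7)/(t - 3) − (23/3)| = 8|t − 6| / (3·|t − 3|).
Restrict delta ≤ 3/2. Then |t − 6| < 3/2 gives |t − 3| = |(t − 6) + 3| ≥ 3 − 3/2 = 3/2.
Hence |(5t - 7)/(t - 3) − (23/3)| < 8|t − 6|/(3·(3/2)) = (16/9)|t − 6|, which is < eps once |t − 6| < (9/16)eps.
Take delta = min(3/2, (9/16)eps). Then 0 < |t − 6| < delta forces both bounds, so |(5t - 7)/(t - 3) − (23/3)| < eps.

delta = min(3/2, (9/16)eps)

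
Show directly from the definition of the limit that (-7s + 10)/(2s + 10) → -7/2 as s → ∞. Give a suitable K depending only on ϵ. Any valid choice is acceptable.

Suppose ϵ > 0. We seek K > 0 such that s > K implies |(-7s + 10)/(2s + 10) + 7/2| < ϵ.
(-7s + 10)/(2s + 10) + 7/2 = (2(-7s + 10) − (-7)(2s + 10)) / (2(2s + 10)) = 90/(2(2s + 10)).
For s > 0 we have 2s + 10 > 2s, so |(-7s + 10)/(2s + 10) + 7/2| = 90/(2(2s + 10)) < 90/(2·2s) = (45/2)/s.
Thus |(-7s + 10)/(2s + 10) + 7/2| < ϵ whenever s > (45/2)/ϵ.
Take K = (45/2)/ϵ. If s > K then |(-7s + 10)/(2s + 10) + 7/2| < (45/2)/s < ϵ.

K = (45/2)/ϵ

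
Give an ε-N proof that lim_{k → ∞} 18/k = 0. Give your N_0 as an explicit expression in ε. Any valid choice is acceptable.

Fix ε > 0. For k ≥ 1, |18/k − 0| = 18/(k) ≤ 18/k.
We need 18/k < ε, i.e. k > 18/ε.
Take N_0 = 18/ε. If k > N_0 then |18/k| ≤ 18/k < ε.

N_0 = 18/ε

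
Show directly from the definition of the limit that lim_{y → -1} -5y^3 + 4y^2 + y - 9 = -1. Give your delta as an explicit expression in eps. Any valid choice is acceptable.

Fix eps > 0. We want delta > 0 such that 0 < |y + 1| < delta implies |(-5y^3 + 4y^2 + y - 9) + 1| < eps.
(-5y^3 + 4y^2 + y - 9) + 1 = -5y^3 + 4y^2 + y - 8 = (y + 1)(-5y^2 + 9y - 8).
So |(-5y^3 + 4y^2 + y - 9) + 1| = |y + 1|·|-5y^2 + 9y - 8|.
Require delta ≤ 2. Then |y + 1| < 2 gives |y| < 3, and by the triangle inequality |-5y^2 + 9y - 8| ≤ 5·3^2 + 9·3 + 8 = 80.
Hence |(-5y^3 + 4y^2 + y - 9) + 1| ≤ 80|y + 1| < eps provided |y + 1| < eps/80.
Choosing delta = min(2, eps/80) ensures both conditions, hence |(-5y^3 + 4y^2 + y - 9) + 1| < eps.

delta = min(2, eps/80)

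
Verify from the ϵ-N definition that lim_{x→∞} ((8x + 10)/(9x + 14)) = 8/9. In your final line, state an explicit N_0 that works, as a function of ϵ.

N_0 = (22/81)/ϵ

Let ϵ > 0. We seek N_0 > 0 such that x > N_0 implies |(8x + 10)/(9x + 14) − (8/9)| < ϵ.
(8x + 10)/(9x + 14) − (8/9) = (9(8x + 10) − 8(9x + 14)) / (9(9x + 14)) = -22/(9(9x + 14)).
For x > 0 we have 9x + 14 > 9x, so |(8x + 10)/(9x + 14) − (8/9)| = 22/(9(9x + 14)) < 22/(9·9x) = (22/81)/x.
Thus |(8x + 10)/(9x + 14) − (8/9)| < ϵ whenever x > (22/81)/ϵ.
Take N_0 = (22/81)/ϵ. If x > N_0 then |(8x + 10)/(9x + 14) − (8/9)| < (22/81)/x < ϵ.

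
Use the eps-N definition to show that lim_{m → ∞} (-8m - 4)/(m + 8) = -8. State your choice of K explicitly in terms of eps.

K = 60/eps

Suppose eps > 0. For m ≥ 1, |(-8m - 4)/(m + 8) + 8| = |60|/((m + 8)) = 60/((m + 8)).
Since m + 8 ≥ m for m ≥ 1, this is ≤ 60/(m) = 60/m.
So |(-8m - 4)/(m + 8) + 8| < eps whenever m > 60/eps.
Take K = 60/eps. If m > K then |(-8m - 4)/(m + 8) + 8| ≤ 60/m < eps.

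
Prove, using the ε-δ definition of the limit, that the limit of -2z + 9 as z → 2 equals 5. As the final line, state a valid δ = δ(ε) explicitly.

Let ε > 0 be given. We need δ > 0 so that 0 < |z − 2| < δ implies |(-2z + 9) − 5| < ε.
Since (-2z + 9) − 5 = -2(z − 2), we have |(-2z + 9) − 5| = 2|z − 2|.
So 2|z − 2| < ε exactly when |z − 2| < ε/2.
Take δ = ε/2. If 0 < |z − 2| < δ then |(-2z + 9) − 5| = 2|z − 2| < 2·(ε/2) = ε.

δ = ε/2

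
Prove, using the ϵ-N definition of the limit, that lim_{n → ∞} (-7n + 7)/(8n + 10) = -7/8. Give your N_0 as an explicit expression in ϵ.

Suppose ϵ > 0. For n ≥ 1, |(-7n + 7)/(8n + 10) + 7/8| = |126|/(8(8n + 10)) = 126/(8(8n + 10)).
Since 8n + 10 ≥ 8n for n ≥ 1, this is ≤ 126/(8·8n) = (63/32)/n.
So |(-7n + 7)/(8n + 10) + 7/8| < ϵ whenever n > (63/32)/ϵ.
Take N_0 = (63/32)/ϵ. If n > N_0 then |(-7n + 7)/(8n + 10) + 7/8| ≤ (63/32)/n < ϵ.

N_0 = (63/32)/ϵ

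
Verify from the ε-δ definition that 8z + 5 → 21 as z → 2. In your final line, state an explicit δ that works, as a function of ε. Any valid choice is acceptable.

δ = ε/8

Let ε > 0 be given. We need δ > 0 so that 0 < |z − 2| < δ implies |(8z + 5) − 21| < ε.
|(8z + 5) − 21| = |8z - 16| = 8|z − 2|.
So 8|z − 2| < ε exactly when |z − 2| < ε/8.
Choosing δ = ε/8 gives |(8z + 5) − 21| = 8|z − 2| < ε whenever |z − 2| < δ.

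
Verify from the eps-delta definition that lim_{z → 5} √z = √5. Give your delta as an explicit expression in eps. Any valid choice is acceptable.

delta = min(5, √5·eps)

Let eps > 0. We want delta > 0 such that 0 < |z − 5| < delta implies |√z − √5| < eps.
Multiplying by the conjugate, |√z − √5| = |z − 5|/(√z + √5).
Restrict delta ≤ 5 so that |z − 5| < 5 forces z > 0, and then √z + √5 > √5.
Hence |√z − √5| < |z − 5|/√5, which is < eps once |z − 5| < √5·eps.
Take delta = min(5, √5·eps). If 0 < |z − 5| < delta then z > 0 and |√z − √5| < |z − 5|/√5 < eps.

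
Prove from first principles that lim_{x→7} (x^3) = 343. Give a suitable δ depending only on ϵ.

Fix ϵ > 0. We seek δ > 0 with 0 < |x − 7| < δ ⇒ |x^3 − 343| < ϵ.
Factor: x^3 − 343 = (x − 7)(x^2 + 7x + 49), so |x^3 − 343| = |x − 7|·|x^2 + 7x + 49|.
Impose δ ≤ 1 so that |x| < 8; then |x^2 + 7x + 49| ≤ 169.
Hence |x^3 − 343| ≤ 169|x − 7|, which is < ϵ once |x − 7| < ϵ/169.
Take δ = min(1, ϵ/169). If 0 < |x − 7| < δ then both bounds hold and |x^3 − 343| ≤ 169|x − 7| < 169·(ϵ/169) = ϵ.

δ = min(1, ϵ/169)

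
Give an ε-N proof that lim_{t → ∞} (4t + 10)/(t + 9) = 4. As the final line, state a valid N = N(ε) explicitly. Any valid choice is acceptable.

Let ε > 0. We seek N > 0 such that t > N implies |(4t + 10)/(t + 9) − 4| < ε.
(4t + 10)/(t + 9) − 4 = ((4t + 10) − 4(t + 9)) / ((t + 9)) = -26/((t + 9)).
For t > 0 we have t + 9 > t, so |(4t + 10)/(t + 9) − 4| = 26/((t + 9)) < 26/(t) = 26/t.
Thus |(4t + 10)/(t + 9) − 4| < ε whenever t > 26/ε.
Take N = 26/ε. If t > N then |(4t + 10)/(t + 9) − 4| < 26/t < ε.

N = 26/ε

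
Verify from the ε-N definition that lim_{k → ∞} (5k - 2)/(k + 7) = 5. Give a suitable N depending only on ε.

N = 37/ε

Fix ε > 0. For k ≥ 1, |(5k - 2)/(k + 7) − 5| = |-37|/((k + 7)) = 37/((k + 7)).
Since k + 7 ≥ k for k ≥ 1, this is ≤ 37/(k) = 37/k.
So |(5k - 2)/(k + 7) − 5| < ε whenever k > 37/ε.
Take N = 37/ε. If k > N then |(5k - 2)/(k + 7) − 5| ≤ 37/k < ε.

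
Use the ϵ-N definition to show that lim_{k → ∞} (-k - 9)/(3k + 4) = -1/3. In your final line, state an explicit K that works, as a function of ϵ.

K = (23/9)/ϵ

Fix ϵ > 0. For k ≥ 1, |(-k - 9)/(3k + 4) + 1/3| = |-23|/(3(3k + 4)) = 23/(3(3k + 4)).
Since 3k + 4 ≥ 3k for k ≥ 1, this is ≤ 23/(3·3k) = (23/9)/k.
So |(-k - 9)/(3k + 4) + 1/3| < ϵ whenever k > (23/9)/ϵ.
Take K = (23/9)/ϵ. If k > K then |(-k - 9)/(3k + 4) + 1/3| ≤ (23/9)/k < ϵ.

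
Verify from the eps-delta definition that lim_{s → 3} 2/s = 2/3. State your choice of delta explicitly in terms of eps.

Let eps > 0 be given. We seek delta > 0 such that 0 < |s − 3| < delta implies |2/s − (2/3)| < eps.
|2/s − (2/3)| = 2·|3 − s|/(3·|s|) = 2|s − 3|/(3|s|).
Require delta ≤ 3/2 so that |s| > 3 − 3/2 = 3/2, hence 3|s| > 9/2.
Then |2/s − (2/3)| < 2|s − 3|/(9/2), which is < eps when |s − 3| < (9/4)eps.
Take delta = min(3/2, (9/4)eps). Then 0 < |s − 3| < delta gives both |s − 3| < 3/2 and |s − 3| < (9/4)eps, so |2/s − (2/3)| < eps.

delta = min(3/2, (9/4)eps)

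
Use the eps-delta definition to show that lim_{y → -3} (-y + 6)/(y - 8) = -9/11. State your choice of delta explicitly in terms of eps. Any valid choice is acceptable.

Let eps > 0 be given. We want delta > 0 with 0 < |y + 3| < delta ⇒ |(-y + 6)/(y - 8) + 9/11| < eps.
Combining over a common denominator, (-y + 6)/(y - 8) + 9/11 = [(-y + 6)·(-11) − 9·(y - 8)] / [(-11)·(y - 8)] = 2(y + 3) / ((-11)(y - 8)).
So |(-y + 6)/(y - 8) + 9/11| = 2|y + 3| / (11·|y − 8|).
Require delta ≤ 11/2, so |y − 8| ≥ |-11| − |y + 3| > 11 − 11/2 = 11/2.
Hence |(-y + 6)/(y - 8) + 9/11| < 2|y + 3|/(11·(11/2)) = (4/121)|y + 3|, which is < eps once |y + 3| < (121/4)eps.
Take delta = min(11/2, (121/4)eps). Then 0 < |y + 3| < delta forces both bounds, so |(-y + 6)/(y - 8) + 9/11| < eps.

delta = min(11/2, (121/4)eps)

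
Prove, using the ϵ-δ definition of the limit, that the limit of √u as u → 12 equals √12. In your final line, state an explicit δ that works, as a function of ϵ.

δ = min(12, √12·ϵ)

Suppose ϵ > 0. We want δ > 0 such that 0 < |u − 12| < δ implies |√u − √12| < ϵ.
Multiplying by the conjugate, |√u − √12| = |u − 12|/(√u + √12).
Restrict δ ≤ 12 so that |u − 12| < 12 forces u > 0, and then √u + √12 > √12.
Hence |√u − √12| < |u − 12|/√12, which is < ϵ once |u − 12| < √12·ϵ.
Take δ = min(12, √12·ϵ). If 0 < |u − 12| < δ then u > 0 and |√u − √12| < |u − 12|/√12 < ϵ.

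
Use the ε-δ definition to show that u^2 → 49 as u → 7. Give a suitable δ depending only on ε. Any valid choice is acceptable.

Fix ε > 0. We seek δ > 0 with 0 < |u − 7| < δ ⇒ |u^2 − 49| < ε.
Factor: u^2 − 49 = (u − 7)(u + 7), so |u^2 − 49| = |u − 7|·|u + 7|.
Impose δ ≤ 1 so that |u| < 8; then |u + 7| ≤ 15.
Hence |u^2 − 49| ≤ 15|u − 7|, which is < ε once |u − 7| < ε/15.
Take δ = min(1, ε/15). If 0 < |u − 7| < δ then both bounds hold and |u^2 − 49| ≤ 15|u − 7| < 15·(ε/15) = ε.

δ = min(1, ε/15)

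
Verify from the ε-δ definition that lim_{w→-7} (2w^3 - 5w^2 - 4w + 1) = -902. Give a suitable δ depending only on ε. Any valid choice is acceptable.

Let ε > 0. We want δ > 0 such that 0 < |w + 7| < δ implies |(2w^3 - 5w^2 - 4w + 1) + 902| < ε.
(2w^3 - 5w^2 - 4w + 1) + 902 = 2w^3 - 5w^2 - 4w + 903 = (w + 7)(2w^2 - 19w + 129).
So |(2w^3 - 5w^2 - 4w + 1) + 902| = |w + 7|·|2w^2 - 19w + 129|.
Assume first that |w + 7| < 2, so |w| < 9. Then |2w^2 - 19w + 129| ≤ 2·9^2 + 19·9 + 129 = 462.
Hence |(2w^3 - 5w^2 - 4w + 1) + 902| ≤ 462|w + 7| < ε provided |w + 7| < ε/462.
Choosing δ = min(2, ε/462) ensures both conditions, hence |(2w^3 - 5w^2 - 4w + 1) + 902| < ε.

δ = min(2, ε/462)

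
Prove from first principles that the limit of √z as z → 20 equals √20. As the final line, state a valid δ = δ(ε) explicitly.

δ = min(20, √20·ε)

Fix ε > 0. We want δ > 0 such that 0 < |z − 20| < δ implies |√z − √20| < ε.
Multiplying by the conjugate, |√z − √20| = |z − 20|/(√z + √20).
Restrict δ ≤ 20 so that |z − 20| < 20 forces z > 0, and then √z + √20 > √20.
Hence |√z − √20| < |z − 20|/√20, which is < ε once |z − 20| < √20·ε.
Take δ = min(20, √20·ε). If 0 < |z − 20| < δ then z > 0 and |√z − √20| < |z − 20|/√20 < ε.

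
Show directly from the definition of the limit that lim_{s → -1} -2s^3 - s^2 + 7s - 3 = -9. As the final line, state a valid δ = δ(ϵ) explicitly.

Let ϵ > 0 be given. We want δ > 0 such that 0 < |s + 1| < δ implies |(-2s^3 - s^2 + 7s - 3) + 9| < ϵ.
(-2s^3 - s^2 + 7s - 3) + 9 = -2s^3 - s^2 + 7s + 6 = (s + 1)(-2s^2 + s + 6).
So |(-2s^3 - s^2 + 7s - 3) + 9| = |s + 1|·|-2s^2 + s + 6|.
Require δ ≤ 1. Then |s + 1| < 1 gives |s| < 2, and by the triangle inequality |-2s^2 + s + 6| ≤ 2·2^2 + 2 + 6 = 16.
Hence |(-2s^3 - s^2 + 7s - 3) + 9| ≤ 16|s + 1| < ϵ provided |s + 1| < ϵ/16.
Take δ = min(1, ϵ/16). Then 0 < |s + 1| < δ gives both |s + 1| < 1 and |s + 1| < ϵ/16, so |(-2s^3 - s^2 + 7s - 3) + 9| < ϵ.

δ = min(1, ϵ/16)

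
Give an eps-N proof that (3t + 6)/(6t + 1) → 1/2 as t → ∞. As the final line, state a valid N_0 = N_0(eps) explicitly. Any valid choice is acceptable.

N_0 = (11/12)/eps

Let eps > 0. We seek N_0 > 0 such that t > N_0 implies |(3t + 6)/(6t + 1) − (1/2)| < eps.
(3t + 6)/(6t + 1) − (1/2) = (6(3t + 6) − 3(6t + 1)) / (6(6t + 1)) = 33/(6(6t + 1)).
For t > 0 we have 6t + 1 > 6t, so |(3t + 6)/(6t + 1) − (1/2)| = 33/(6(6t + 1)) < 33/(6·6t) = (11/12)/t.
Thus |(3t + 6)/(6t + 1) − (1/2)| < eps whenever t > (11/12)/eps.
Take N_0 = (11/12)/eps. If t > N_0 then |(3t + 6)/(6t + 1) − (1/2)| < (11/12)/t < eps.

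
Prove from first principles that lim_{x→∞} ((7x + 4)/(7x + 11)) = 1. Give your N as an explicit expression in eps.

N = 1/eps

Fix eps > 0. We seek N > 0 such that x > N implies |(7x + 4)/(7x + 11) − 1| < eps.
(7x + 4)/(7x + 11) − 1 = (7(7x + 4) − 7(7x + 11)) / (7(7x + 11)) = -49/(7(7x + 11)).
For x > 0 we have 7x + 11 > 7x, so |(7x + 4)/(7x + 11) − 1| = 49/(7(7x + 11)) < 49/(7·7x) = 1/x.
Thus |(7x + 4)/(7x + 11) − 1| < eps whenever x > 1/eps.
Take N = 1/eps. If x > N then |(7x + 4)/(7x + 11) − 1| < 1/x < eps.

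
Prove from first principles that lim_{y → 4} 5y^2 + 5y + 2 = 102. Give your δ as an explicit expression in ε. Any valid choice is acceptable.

Let ε > 0 be given. We want δ > 0 such that 0 < |y − 4| < δ implies |(5y^2 + 5y + 2) − 102| < ε.
(5y^2 + 5y + 2) − 102 = 5y^2 + 5y - 100 = (y − 4)(5y + 25).
So |(5y^2 + 5y + 2) − 102| = |y − 4|·|5y + 25|.
Require δ ≤ 1. Then |y − 4| < 1 gives |y| < 5, and by the triangle inequality |5y + 25| ≤ 5·5 + 25 = 50.
Hence |(5y^2 + 5y + 2) − 102| ≤ 50|y − 4| < ε provided |y − 4| < ε/50.
Take δ = min(1, ε/50). Then 0 < |y − 4| < δ gives both |y − 4| < 1 and |y − 4| < ε/50, so |(5y^2 + 5y + 2) − 102| < ε.

δ = min(1, ε/50)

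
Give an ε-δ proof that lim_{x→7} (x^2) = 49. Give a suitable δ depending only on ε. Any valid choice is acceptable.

δ = min(1, ε/15)

Let ε > 0 be given. We seek δ > 0 with 0 < |x − 7| < δ ⇒ |x^2 − 49| < ε.
Factor: x^2 − 49 = (x − 7)(x + 7), so |x^2 − 49| = |x − 7|·|x + 7|.
Impose δ ≤ 1 so that |x| < 8; then |x + 7| ≤ 15.
Hence |x^2 − 49| ≤ 15|x − 7|, which is < ε once |x − 7| < ε/15.
Take δ = min(1, ε/15). If 0 < |x − 7| < δ then both bounds hold and |x^2 − 49| ≤ 15|x − 7| < 15·(ε/15) = ε.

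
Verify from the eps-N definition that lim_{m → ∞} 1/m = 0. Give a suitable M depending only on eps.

M = 1/eps

Fix eps > 0. For m ≥ 1, |1/m − 0| = 1/(m) ≤ 1/m.
We need 1/m < eps, i.e. m > 1/eps.
Take M = 1/eps. If m > M then |1/m| ≤ 1/m < eps.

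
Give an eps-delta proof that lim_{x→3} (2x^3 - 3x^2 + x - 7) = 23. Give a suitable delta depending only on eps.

Suppose eps > 0. We want delta > 0 such that 0 < |x − 3| < delta implies |(2x^3 - 3x^2 + x - 7) − 23| < eps.
(2x^3 - 3x^2 + x - 7) − 23 = 2x^3 - 3x^2 + x - 30 = (x − 3)(2x^2 + 3x + 10).
So |(2x^3 - 3x^2 + x - 7) − 23| = |x − 3|·|2x^2 + 3x + 10|.
Assume first that |x − 3| < 2, so |x| < 5. Then |2x^2 + 3x + 10| ≤ 2·5^2 + 3·5 + 10 = 75.
Hence |(2x^3 - 3x^2 + x - 7) − 23| ≤ 75|x − 3| < eps provided |x − 3| < eps/75.
Take delta = min(2, eps/75). Then 0 < |x − 3| < delta gives both |x − 3| < 2 and |x − 3| < eps/75, so |(2x^3 - 3x^2 + x - 7) − 23| < eps.

delta = min(2, eps/75)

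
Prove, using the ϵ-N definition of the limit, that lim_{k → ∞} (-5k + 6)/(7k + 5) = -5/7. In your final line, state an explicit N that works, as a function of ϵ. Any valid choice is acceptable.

Fix ϵ > 0. For k ≥ 1, |(-5k + 6)/(7k + 5) + 5/7| = |67|/(7(7k + 5)) = 67/(7(7k + 5)).
Since 7k + 5 ≥ 7k for k ≥ 1, this is ≤ 67/(7·7k) = (67/49)/k.
So |(-5k + 6)/(7k + 5) + 5/7| < ϵ whenever k > (67/49)/ϵ.
Take N = (67/49)/ϵ. If k > N then |(-5k + 6)/(7k + 5) + 5/7| ≤ (67/49)/k < ϵ.

N = (67/49)/ϵ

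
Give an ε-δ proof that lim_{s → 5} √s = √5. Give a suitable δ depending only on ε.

Let ε > 0 be given. We want δ > 0 such that 0 < |s − 5| < δ implies |√s − √5| < ε.
Rationalise: √s − √5 = (s − 5)/(√s + √5), so |√s − √5| = |s − 5|/(√s + √5).
Restrict δ ≤ 5 so that |s − 5| < 5 forces s > 0, and then √s + √5 > √5.
Hence |√s − √5| < |s − 5|/√5, which is < ε once |s − 5| < √5·ε.
Take δ = min(5, √5·ε). If 0 < |s − 5| < δ then s > 0 and |√s − √5| < |s − 5|/√5 < ε.

δ = min(5, √5·ε)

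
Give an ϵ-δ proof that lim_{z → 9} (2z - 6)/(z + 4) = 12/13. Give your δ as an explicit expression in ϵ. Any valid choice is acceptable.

Suppose ϵ > 0. We want δ > 0 with 0 < |z − 9| < δ ⇒ |(2z - 6)/(z + 4) − (12/13)| < ϵ.
Combining over a common denominator, (2z - 6)/(z + 4) − (12/13) = [(2z - 6)·13 − 12·(z + 4)] / [13·(z + 4)] = 14(z − 9) / (13(z + 4)).
So |(2z - 6)/(z + 4) − (12/13)| = 14|z − 9| / (13·|z + 4|).
Restrict δ ≤ 13/2. Then |z − 9| < 13/2 gives |z + 4| = |(z − 9) + 13| ≥ 13 − 13/2 = 13/2.
Hence |(2z - 6)/(z + 4) − (12/13)| < 14|z − 9|/(13·(13/2)) = (28/169)|z − 9|, which is < ϵ once |z − 9| < (169/28)ϵ.
Take δ = min(13/2, (169/28)ϵ). Then 0 < |z − 9| < δ forces both bounds, so |(2z - 6)/(z + 4) − (12/13)| < ϵ.

δ = min(13/2, (169/28)ϵ)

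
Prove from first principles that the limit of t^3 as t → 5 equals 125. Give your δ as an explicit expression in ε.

δ = min(1, ε/91)

Fix ε > 0. We seek δ > 0 with 0 < |t − 5| < δ ⇒ |t^3 − 125| < ε.
Factor: t^3 − 125 = (t − 5)(t^2 + 5t + 25), so |t^3 − 125| = |t − 5|·|t^2 + 5t + 25|.
Impose δ ≤ 1 so that |t| < 6; then |t^2 + 5t + 25| ≤ 91.
Hence |t^3 − 125| ≤ 91|t − 5|, which is < ε once |t − 5| < ε/91.
Take δ = min(1, ε/91). If 0 < |t − 5| < δ then both bounds hold and |t^3 − 125| ≤ 91|t − 5| < 91·(ε/91) = ε.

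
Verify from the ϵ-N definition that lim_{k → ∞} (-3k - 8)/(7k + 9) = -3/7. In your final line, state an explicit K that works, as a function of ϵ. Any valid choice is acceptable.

K = (29/49)/ϵ

Suppose ϵ > 0. For k ≥ 1, |(-3k - 8)/(7k + 9) + 3/7| = |-29|/(7(7k + 9)) = 29/(7(7k + 9)).
Since 7k + 9 ≥ 7k for k ≥ 1, this is ≤ 29/(7·7k) = (29/49)/k.
So |(-3k - 8)/(7k + 9) + 3/7| < ϵ whenever k > (29/49)/ϵ.
Take K = (29/49)/ϵ. If k > K then |(-3k - 8)/(7k + 9) + 3/7| ≤ (29/49)/k < ϵ.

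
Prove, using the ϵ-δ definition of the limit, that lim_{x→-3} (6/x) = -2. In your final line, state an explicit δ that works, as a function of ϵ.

δ = min(3/2, (3/4)ϵ)

Fix ϵ > 0. We seek δ > 0 such that 0 < |x + 3| < δ implies |6/x + 2| < ϵ.
|6/x + 2| = 6·|-3 − x|/(3·|x|) = 6|x + 3|/(3|x|).
Require δ ≤ 3/2 so that |x| > 3 − 3/2 = 3/2, hence 3|x| > 9/2.
Then |6/x + 2| < 6|x + 3|/(9/2), which is < ϵ when |x + 3| < (3/4)ϵ.
Take δ = min(3/2, (3/4)ϵ). Then 0 < |x + 3| < δ gives both |x + 3| < 3/2 and |x + 3| < (3/4)ϵ, so |6/x + 2| < ϵ.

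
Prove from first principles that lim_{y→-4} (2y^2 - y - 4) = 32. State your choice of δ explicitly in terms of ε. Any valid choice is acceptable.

Fix ε > 0. We want δ > 0 such that 0 < |y + 4| < δ implies |(2y^2 - y - 4) − 32| < ε.
(2y^2 - y - 4) − 32 = 2y^2 - y - 36 = (y + 4)(2y - 9).
So |(2y^2 - y - 4) − 32| = |y + 4|·|2y - 9|.
Require δ ≤ 1. Then |y + 4| < 1 gives |y| < 5, and by the triangle inequality |2y - 9| ≤ 2·5 + 9 = 19.
Hence |(2y^2 - y - 4) − 32| ≤ 19|y + 4| < ε provided |y + 4| < ε/19.
Take δ = min(1, ε/19). Then 0 < |y + 4| < δ gives both |y + 4| < 1 and |y + 4| < ε/19, so |(2y^2 - y - 4) − 32| < ε.

δ = min(1, ε/19)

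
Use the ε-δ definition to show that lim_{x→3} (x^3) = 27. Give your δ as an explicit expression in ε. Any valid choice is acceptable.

Let ε > 0. We seek δ > 0 with 0 < |x − 3| < δ ⇒ |x^3 − 27| < ε.
Factor: x^3 − 27 = (x − 3)(x^2 + 3x + 9), so |x^3 − 27| = |x − 3|·|x^2 + 3x + 9|.
Impose δ ≤ 1 so that |x| < 4; then |x^2 + 3x + 9| ≤ 37.
Hence |x^3 − 27| ≤ 37|x − 3|, which is < ε once |x − 3| < ε/37.
Take δ = min(1, ε/37). If 0 < |x − 3| < δ then both bounds hold and |x^3 − 27| ≤ 37|x − 3| < 37·(ε/37) = ε.

δ = min(1, ε/37)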